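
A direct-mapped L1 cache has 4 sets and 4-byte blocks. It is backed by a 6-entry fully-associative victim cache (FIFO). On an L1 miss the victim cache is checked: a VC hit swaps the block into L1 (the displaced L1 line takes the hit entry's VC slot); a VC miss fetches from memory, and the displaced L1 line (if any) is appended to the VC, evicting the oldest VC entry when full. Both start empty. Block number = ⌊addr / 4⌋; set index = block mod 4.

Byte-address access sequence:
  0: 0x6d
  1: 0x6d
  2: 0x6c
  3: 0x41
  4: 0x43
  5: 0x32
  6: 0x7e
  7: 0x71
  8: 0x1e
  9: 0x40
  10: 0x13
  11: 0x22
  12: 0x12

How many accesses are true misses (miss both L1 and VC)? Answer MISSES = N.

MISSES = 8

0: 0x6d (blk 27, set 3) → MISS  vc=[]
1: 0x6d (blk 27, set 3) → L1-HIT  vc=[]
2: 0x6c (blk 27, set 3) → L1-HIT  vc=[]
3: 0x41 (blk 16, set 0) → MISS  vc=[]
4: 0x43 (blk 16, set 0) → L1-HIT  vc=[]
5: 0x32 (blk 12, set 0) → MISS  vc=[16]
6: 0x7e (blk 31, set 3) → MISS  vc=[16, 27]
7: 0x71 (blk 28, set 0) → MISS  vc=[16, 27, 12]
8: 0x1e (blk 7, set 3) → MISS  vc=[16, 27, 12, 31]
9: 0x40 (blk 16, set 0) → VC-HIT  vc=[28, 27, 12, 31]
10: 0x13 (blk 4, set 0) → MISS  vc=[28, 27, 12, 31, 16]
11: 0x22 (blk 8, set 0) → MISS  vc=[28, 27, 12, 31, 16, 4]
12: 0x12 (blk 4, set 0) → VC-HIT  vc=[28, 27, 12, 31, 16, 8]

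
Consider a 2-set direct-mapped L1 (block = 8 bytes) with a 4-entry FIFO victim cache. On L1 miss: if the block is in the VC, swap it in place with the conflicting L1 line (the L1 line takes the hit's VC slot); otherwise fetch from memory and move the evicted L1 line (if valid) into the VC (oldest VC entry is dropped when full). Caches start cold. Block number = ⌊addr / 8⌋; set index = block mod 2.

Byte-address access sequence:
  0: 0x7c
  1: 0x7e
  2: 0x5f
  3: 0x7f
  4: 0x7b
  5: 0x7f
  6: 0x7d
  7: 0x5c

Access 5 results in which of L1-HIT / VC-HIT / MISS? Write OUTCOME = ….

OUTCOME = L1-HIT

  [0] addr=0x7c blk=15 s=1: MISS | VC []
  [1] addr=0x7e blk=15 s=1: L1-HIT | VC []
  [2] addr=0x5f blk=11 s=1: MISS | VC [15]
  [3] addr=0x7f blk=15 s=1: VC-HIT | VC [11]
  [4] addr=0x7b blk=15 s=1: L1-HIT | VC [11]
  [5] addr=0x7f blk=15 s=1: L1-HIT | VC [11]
  [6] addr=0x7d blk=15 s=1: L1-HIT | VC [11]
  [7] addr=0x5c blk=11 s=1: VC-HIT | VC [15]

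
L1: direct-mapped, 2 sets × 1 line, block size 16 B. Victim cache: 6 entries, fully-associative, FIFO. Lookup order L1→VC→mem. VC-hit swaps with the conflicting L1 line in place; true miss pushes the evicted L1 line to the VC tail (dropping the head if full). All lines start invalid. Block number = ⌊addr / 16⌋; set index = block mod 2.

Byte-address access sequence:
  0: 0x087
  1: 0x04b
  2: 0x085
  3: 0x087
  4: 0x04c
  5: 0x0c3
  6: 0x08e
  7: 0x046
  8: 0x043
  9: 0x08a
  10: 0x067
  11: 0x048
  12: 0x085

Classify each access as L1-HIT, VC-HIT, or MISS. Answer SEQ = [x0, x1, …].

0: 0x87 (blk 8, set 0) → MISS  vc=[]
1: 0x4b (blk 4, set 0) → MISS  vc=[8]
2: 0x85 (blk 8, set 0) → VC-HIT  vc=[4]
3: 0x87 (blk 8, set 0) → L1-HIT  vc=[4]
4: 0x4c (blk 4, set 0) → VC-HIT  vc=[8]
5: 0xc3 (blk 12, set 0) → MISS  vc=[8, 4]
6: 0x8e (blk 8, set 0) → VC-HIT  vc=[12, 4]
7: 0x46 (blk 4, set 0) → VC-HIT  vc=[12, 8]
8: 0x43 (blk 4, set 0) → L1-HIT  vc=[12, 8]
9: 0x8a (blk 8, set 0) → VC-HIT  vc=[12, 4]
10: 0x67 (blk 6, set 0) → MISS  vc=[12, 4, 8]
11: 0x48 (blk 4, set 0) → VC-HIT  vc=[12, 6, 8]
12: 0x85 (blk 8, set 0) → VC-HIT  vc=[12, 6, 4]

SEQ = [MISS, MISS, VC-HIT, L1-HIT, VC-HIT, MISS, VC-HIT, VC-HIT, L1-HIT, VC-HIT, MISS, VC-HIT, VC-HIT]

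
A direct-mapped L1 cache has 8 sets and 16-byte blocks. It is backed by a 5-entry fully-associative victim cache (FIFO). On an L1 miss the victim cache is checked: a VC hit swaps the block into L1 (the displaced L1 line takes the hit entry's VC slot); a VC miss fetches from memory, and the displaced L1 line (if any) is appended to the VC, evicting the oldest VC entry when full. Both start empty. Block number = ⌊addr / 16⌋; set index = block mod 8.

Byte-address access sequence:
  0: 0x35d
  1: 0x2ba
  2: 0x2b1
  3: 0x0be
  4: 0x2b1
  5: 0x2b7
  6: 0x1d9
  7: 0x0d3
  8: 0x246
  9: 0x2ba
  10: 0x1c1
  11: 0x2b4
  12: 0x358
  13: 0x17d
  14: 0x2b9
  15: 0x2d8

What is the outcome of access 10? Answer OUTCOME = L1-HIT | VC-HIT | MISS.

0: 0x35d (blk 53, set 5) → MISS  vc=[]
1: 0x2ba (blk 43, set 3) → MISS  vc=[]
2: 0x2b1 (blk 43, set 3) → L1-HIT  vc=[]
3: 0xbe (blk 11, set 3) → MISS  vc=[43]
4: 0x2b1 (blk 43, set 3) → VC-HIT  vc=[11]
5: 0x2b7 (blk 43, set 3) → L1-HIT  vc=[11]
6: 0x1d9 (blk 29, set 5) → MISS  vc=[11, 53]
7: 0xd3 (blk 13, set 5) → MISS  vc=[11, 53, 29]
8: 0x246 (blk 36, set 4) → MISS  vc=[11, 53, 29]
9: 0x2ba (blk 43, set 3) → L1-HIT  vc=[11, 53, 29]
10: 0x1c1 (blk 28, set 4) → MISS  vc=[11, 53, 29, 36]
11: 0x2b4 (blk 43, set 3) → L1-HIT  vc=[11, 53, 29, 36]
12: 0x358 (blk 53, set 5) → VC-HIT  vc=[11, 13, 29, 36]
13: 0x17d (blk 23, set 7) → MISS  vc=[11, 13, 29, 36]
14: 0x2b9 (blk 43, set 3) → L1-HIT  vc=[11, 13, 29, 36]
15: 0x2d8 (blk 45, set 5) → MISS  vc=[11, 13, 29, 36, 53]

OUTCOME = MISS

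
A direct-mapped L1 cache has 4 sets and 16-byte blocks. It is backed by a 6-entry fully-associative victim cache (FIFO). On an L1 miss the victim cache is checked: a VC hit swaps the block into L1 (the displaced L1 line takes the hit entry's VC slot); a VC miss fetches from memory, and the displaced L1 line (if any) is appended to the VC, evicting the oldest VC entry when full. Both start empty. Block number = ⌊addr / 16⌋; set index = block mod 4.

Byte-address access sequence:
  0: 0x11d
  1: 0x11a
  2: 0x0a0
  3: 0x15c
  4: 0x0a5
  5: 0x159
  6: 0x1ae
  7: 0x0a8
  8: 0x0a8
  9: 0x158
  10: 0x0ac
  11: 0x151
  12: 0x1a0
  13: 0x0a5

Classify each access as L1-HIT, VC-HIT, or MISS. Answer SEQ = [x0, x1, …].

0: 0x11d (blk 17, set 1) → MISS  vc=[]
1: 0x11a (blk 17, set 1) → L1-HIT  vc=[]
2: 0xa0 (blk 10, set 2) → MISS  vc=[]
3: 0x15c (blk 21, set 1) → MISS  vc=[17]
4: 0xa5 (blk 10, set 2) → L1-HIT  vc=[17]
5: 0x159 (blk 21, set 1) → L1-HIT  vc=[17]
6: 0x1ae (blk 26, set 2) → MISS  vc=[17, 10]
7: 0xa8 (blk 10, set 2) → VC-HIT  vc=[17, 26]
8: 0xa8 (blk 10, set 2) → L1-HIT  vc=[17, 26]
9: 0x158 (blk 21, set 1) → L1-HIT  vc=[17, 26]
10: 0xac (blk 10, set 2) → L1-HIT  vc=[17, 26]
11: 0x151 (blk 21, set 1) → L1-HIT  vc=[17, 26]
12: 0x1a0 (blk 26, set 2) → VC-HIT  vc=[17, 10]
13: 0xa5 (blk 10, set 2) → VC-HIT  vc=[17, 26]

SEQ = [MISS, L1-HIT, MISS, MISS, L1-HIT, L1-HIT, MISS, VC-HIT, L1-HIT, L1-HIT, L1-HIT, L1-HIT, VC-HIT, VC-HIT]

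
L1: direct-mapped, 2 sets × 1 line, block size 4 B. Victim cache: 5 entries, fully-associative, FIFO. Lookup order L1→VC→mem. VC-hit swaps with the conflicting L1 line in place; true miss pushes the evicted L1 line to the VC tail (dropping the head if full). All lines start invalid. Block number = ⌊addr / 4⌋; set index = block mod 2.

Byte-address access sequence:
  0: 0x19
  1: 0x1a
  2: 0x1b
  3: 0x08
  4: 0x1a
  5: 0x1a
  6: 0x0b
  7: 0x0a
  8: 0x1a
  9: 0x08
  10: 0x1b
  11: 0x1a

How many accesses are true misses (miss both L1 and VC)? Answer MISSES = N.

0: 0x19 (blk 6, set 0) → MISS  vc=[]
1: 0x1a (blk 6, set 0) → L1-HIT  vc=[]
2: 0x1b (blk 6, set 0) → L1-HIT  vc=[]
3: 0x8 (blk 2, set 0) → MISS  vc=[6]
4: 0x1a (blk 6, set 0) → VC-HIT  vc=[2]
5: 0x1a (blk 6, set 0) → L1-HIT  vc=[2]
6: 0xb (blk 2, set 0) → VC-HIT  vc=[6]
7: 0xa (blk 2, set 0) → L1-HIT  vc=[6]
8: 0x1a (blk 6, set 0) → VC-HIT  vc=[2]
9: 0x8 (blk 2, set 0) → VC-HIT  vc=[6]
10: 0x1b (blk 6, set 0) → VC-HIT  vc=[2]
11: 0x1a (blk 6, set 0) → L1-HIT  vc=[2]

MISSES = 2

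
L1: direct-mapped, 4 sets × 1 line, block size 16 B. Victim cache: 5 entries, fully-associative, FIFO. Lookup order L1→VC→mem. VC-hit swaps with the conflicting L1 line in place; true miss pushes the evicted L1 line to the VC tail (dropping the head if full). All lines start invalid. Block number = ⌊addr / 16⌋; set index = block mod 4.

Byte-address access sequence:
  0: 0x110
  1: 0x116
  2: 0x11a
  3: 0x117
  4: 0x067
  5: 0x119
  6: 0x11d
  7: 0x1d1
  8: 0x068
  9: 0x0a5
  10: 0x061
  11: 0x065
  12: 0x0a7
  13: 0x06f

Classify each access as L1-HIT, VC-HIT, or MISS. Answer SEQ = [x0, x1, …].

#0 0x110→b17/s1 MISS; vc=[]
#1 0x116→b17/s1 L1-HIT; vc=[]
#2 0x11a→b17/s1 L1-HIT; vc=[]
#3 0x117→b17/s1 L1-HIT; vc=[]
#4 0x67→b6/s2 MISS; vc=[]
#5 0x119→b17/s1 L1-HIT; vc=[]
#6 0x11d→b17/s1 L1-HIT; vc=[]
#7 0x1d1→b29/s1 MISS; vc=[17]
#8 0x68→b6/s2 L1-HIT; vc=[17]
#9 0xa5→b10/s2 MISS; vc=[17,6]
#10 0x61→b6/s2 VC-HIT; vc=[17,10]
#11 0x65→b6/s2 L1-HIT; vc=[17,10]
#12 0xa7→b10/s2 VC-HIT; vc=[17,6]
#13 0x6f→b6/s2 VC-HIT; vc=[17,10]

SEQ = [MISS, L1-HIT, L1-HIT, L1-HIT, MISS, L1-HIT, L1-HIT, MISS, L1-HIT, MISS, VC-HIT, L1-HIT, VC-HIT, VC-HIT]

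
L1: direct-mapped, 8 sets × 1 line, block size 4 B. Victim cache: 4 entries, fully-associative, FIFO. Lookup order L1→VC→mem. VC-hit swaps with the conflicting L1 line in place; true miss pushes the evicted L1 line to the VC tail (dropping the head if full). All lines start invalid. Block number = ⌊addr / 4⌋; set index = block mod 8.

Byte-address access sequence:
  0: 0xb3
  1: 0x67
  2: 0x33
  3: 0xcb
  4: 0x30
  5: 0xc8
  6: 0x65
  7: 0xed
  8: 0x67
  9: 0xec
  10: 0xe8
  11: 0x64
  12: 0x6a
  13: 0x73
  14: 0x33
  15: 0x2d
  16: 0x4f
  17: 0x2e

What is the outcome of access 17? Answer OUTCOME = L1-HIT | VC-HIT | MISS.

OUTCOME = VC-HIT

  [0] addr=0xb3 blk=44 s=4: MISS | VC []
  [1] addr=0x67 blk=25 s=1: MISS | VC []
  [2] addr=0x33 blk=12 s=4: MISS | VC [44]
  [3] addr=0xcb blk=50 s=2: MISS | VC [44]
  [4] addr=0x30 blk=12 s=4: L1-HIT | VC [44]
  [5] addr=0xc8 blk=50 s=2: L1-HIT | VC [44]
  [6] addr=0x65 blk=25 s=1: L1-HIT | VC [44]
  [7] addr=0xed blk=59 s=3: MISS | VC [44]
  [8] addr=0x67 blk=25 s=1: L1-HIT | VC [44]
  [9] addr=0xec blk=59 s=3: L1-HIT | VC [44]
  [10] addr=0xe8 blk=58 s=2: MISS | VC [44, 50]
  [11] addr=0x64 blk=25 s=1: L1-HIT | VC [44, 50]
  [12] addr=0x6a blk=26 s=2: MISS | VC [44, 50, 58]
  [13] addr=0x73 blk=28 s=4: MISS | VC [44, 50, 58, 12]
  [14] addr=0x33 blk=12 s=4: VC-HIT | VC [44, 50, 58, 28]
  [15] addr=0x2d blk=11 s=3: MISS | VC [50, 58, 28, 59]
  [16] addr=0x4f blk=19 s=3: MISS | VC [58, 28, 59, 11]
  [17] addr=0x2e blk=11 s=3: VC-HIT | VC [58, 28, 59, 19]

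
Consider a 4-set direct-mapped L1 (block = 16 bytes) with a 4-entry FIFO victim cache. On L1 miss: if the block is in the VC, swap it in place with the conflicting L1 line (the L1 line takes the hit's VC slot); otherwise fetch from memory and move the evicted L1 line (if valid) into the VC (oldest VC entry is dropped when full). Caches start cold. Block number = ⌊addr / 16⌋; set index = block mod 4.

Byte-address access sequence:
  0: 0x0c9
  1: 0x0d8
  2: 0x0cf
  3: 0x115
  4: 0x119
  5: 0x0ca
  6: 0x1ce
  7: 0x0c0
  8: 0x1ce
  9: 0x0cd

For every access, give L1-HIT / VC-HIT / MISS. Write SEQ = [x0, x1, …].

SEQ = [MISS, MISS, L1-HIT, MISS, L1-HIT, L1-HIT, MISS, VC-HIT, VC-HIT, VC-HIT]

#0 0xc9→b12/s0 MISS; vc=[]
#1 0xd8→b13/s1 MISS; vc=[]
#2 0xcf→b12/s0 L1-HIT; vc=[]
#3 0x115→b17/s1 MISS; vc=[13]
#4 0x119→b17/s1 L1-HIT; vc=[13]
#5 0xca→b12/s0 L1-HIT; vc=[13]
#6 0x1ce→b28/s0 MISS; vc=[13,12]
#7 0xc0→b12/s0 VC-HIT; vc=[13,28]
#8 0x1ce→b28/s0 VC-HIT; vc=[13,12]
#9 0xcd→b12/s0 VC-HIT; vc=[13,28]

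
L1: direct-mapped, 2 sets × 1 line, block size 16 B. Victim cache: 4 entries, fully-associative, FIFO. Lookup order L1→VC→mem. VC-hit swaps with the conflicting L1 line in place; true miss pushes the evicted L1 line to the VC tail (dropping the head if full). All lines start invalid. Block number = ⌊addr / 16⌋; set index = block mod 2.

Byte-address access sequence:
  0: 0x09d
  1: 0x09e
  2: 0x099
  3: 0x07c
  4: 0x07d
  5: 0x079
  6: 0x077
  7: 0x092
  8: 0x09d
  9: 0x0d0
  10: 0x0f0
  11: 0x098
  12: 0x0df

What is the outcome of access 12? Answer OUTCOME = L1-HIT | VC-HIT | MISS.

  [0] addr=0x9d blk=9 s=1: MISS | VC []
  [1] addr=0x9e blk=9 s=1: L1-HIT | VC []
  [2] addr=0x99 blk=9 s=1: L1-HIT | VC []
  [3] addr=0x7c blk=7 s=1: MISS | VC [9]
  [4] addr=0x7d blk=7 s=1: L1-HIT | VC [9]
  [5] addr=0x79 blk=7 s=1: L1-HIT | VC [9]
  [6] addr=0x77 blk=7 s=1: L1-HIT | VC [9]
  [7] addr=0x92 blk=9 s=1: VC-HIT | VC [7]
  [8] addr=0x9d blk=9 s=1: L1-HIT | VC [7]
  [9] addr=0xd0 blk=13 s=1: MISS | VC [7, 9]
  [10] addr=0xf0 blk=15 s=1: MISS | VC [7, 9, 13]
  [11] addr=0x98 blk=9 s=1: VC-HIT | VC [7, 15, 13]
  [12] addr=0xdf blk=13 s=1: VC-HIT | VC [7, 15, 9]

OUTCOME = VC-HIT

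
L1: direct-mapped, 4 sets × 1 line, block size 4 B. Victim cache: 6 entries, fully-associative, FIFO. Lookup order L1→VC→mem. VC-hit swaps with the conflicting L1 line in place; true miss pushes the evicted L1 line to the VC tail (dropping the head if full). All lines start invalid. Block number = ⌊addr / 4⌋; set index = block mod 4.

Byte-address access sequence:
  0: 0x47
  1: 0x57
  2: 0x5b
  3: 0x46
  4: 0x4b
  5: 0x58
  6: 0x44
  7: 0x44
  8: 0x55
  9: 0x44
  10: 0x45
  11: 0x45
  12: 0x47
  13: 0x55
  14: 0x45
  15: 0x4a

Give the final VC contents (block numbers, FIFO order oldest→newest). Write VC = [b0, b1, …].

  [0] addr=0x47 blk=17 s=1: MISS | VC []
  [1] addr=0x57 blk=21 s=1: MISS | VC [17]
  [2] addr=0x5b blk=22 s=2: MISS | VC [17]
  [3] addr=0x46 blk=17 s=1: VC-HIT | VC [21]
  [4] addr=0x4b blk=18 s=2: MISS | VC [21, 22]
  [5] addr=0x58 blk=22 s=2: VC-HIT | VC [21, 18]
  [6] addr=0x44 blk=17 s=1: L1-HIT | VC [21, 18]
  [7] addr=0x44 blk=17 s=1: L1-HIT | VC [21, 18]
  [8] addr=0x55 blk=21 s=1: VC-HIT | VC [17, 18]
  [9] addr=0x44 blk=17 s=1: VC-HIT | VC [21, 18]
  [10] addr=0x45 blk=17 s=1: L1-HIT | VC [21, 18]
  [11] addr=0x45 blk=17 s=1: L1-HIT | VC [21, 18]
  [12] addr=0x47 blk=17 s=1: L1-HIT | VC [21, 18]
  [13] addr=0x55 blk=21 s=1: VC-HIT | VC [17, 18]
  [14] addr=0x45 blk=17 s=1: VC-HIT | VC [21, 18]
  [15] addr=0x4a blk=18 s=2: VC-HIT | VC [21, 22]

VC = [21, 22]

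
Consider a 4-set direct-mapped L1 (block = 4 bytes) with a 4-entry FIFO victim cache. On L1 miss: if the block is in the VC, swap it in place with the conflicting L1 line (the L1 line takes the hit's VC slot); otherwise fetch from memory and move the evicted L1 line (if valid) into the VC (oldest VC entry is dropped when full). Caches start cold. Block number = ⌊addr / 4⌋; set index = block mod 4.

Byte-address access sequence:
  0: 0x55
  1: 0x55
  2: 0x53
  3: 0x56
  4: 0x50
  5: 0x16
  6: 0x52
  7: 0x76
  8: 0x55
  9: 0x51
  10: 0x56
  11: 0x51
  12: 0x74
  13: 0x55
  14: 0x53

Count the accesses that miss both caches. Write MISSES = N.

MISSES = 4

0: 0x55 (blk 21, set 1) → MISS  vc=[]
1: 0x55 (blk 21, set 1) → L1-HIT  vc=[]
2: 0x53 (blk 20, set 0) → MISS  vc=[]
3: 0x56 (blk 21, set 1) → L1-HIT  vc=[]
4: 0x50 (blk 20, set 0) → L1-HIT  vc=[]
5: 0x16 (blk 5, set 1) → MISS  vc=[21]
6: 0x52 (blk 20, set 0) → L1-HIT  vc=[21]
7: 0x76 (blk 29, set 1) → MISS  vc=[21, 5]
8: 0x55 (blk 21, set 1) → VC-HIT  vc=[29, 5]
9: 0x51 (blk 20, set 0) → L1-HIT  vc=[29, 5]
10: 0x56 (blk 21, set 1) → L1-HIT  vc=[29, 5]
11: 0x51 (blk 20, set 0) → L1-HIT  vc=[29, 5]
12: 0x74 (blk 29, set 1) → VC-HIT  vc=[21, 5]
13: 0x55 (blk 21, set 1) → VC-HIT  vc=[29, 5]
14: 0x53 (blk 20, set 0) → L1-HIT  vc=[29, 5]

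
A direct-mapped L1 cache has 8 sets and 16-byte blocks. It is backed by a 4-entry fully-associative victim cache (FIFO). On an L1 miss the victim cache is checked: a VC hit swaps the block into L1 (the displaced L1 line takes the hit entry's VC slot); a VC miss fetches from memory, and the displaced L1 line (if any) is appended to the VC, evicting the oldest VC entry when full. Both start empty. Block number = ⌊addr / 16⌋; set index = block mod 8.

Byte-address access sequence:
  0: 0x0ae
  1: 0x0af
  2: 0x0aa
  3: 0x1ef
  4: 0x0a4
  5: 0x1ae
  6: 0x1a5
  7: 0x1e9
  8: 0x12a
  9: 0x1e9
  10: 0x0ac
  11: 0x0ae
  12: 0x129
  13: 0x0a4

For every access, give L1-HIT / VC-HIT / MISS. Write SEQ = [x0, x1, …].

#0 0xae→b10/s2 MISS; vc=[]
#1 0xaf→b10/s2 L1-HIT; vc=[]
#2 0xaa→b10/s2 L1-HIT; vc=[]
#3 0x1ef→b30/s6 MISS; vc=[]
#4 0xa4→b10/s2 L1-HIT; vc=[]
#5 0x1ae→b26/s2 MISS; vc=[10]
#6 0x1a5→b26/s2 L1-HIT; vc=[10]
#7 0x1e9→b30/s6 L1-HIT; vc=[10]
#8 0x12a→b18/s2 MISS; vc=[10,26]
#9 0x1e9→b30/s6 L1-HIT; vc=[10,26]
#10 0xac→b10/s2 VC-HIT; vc=[18,26]
#11 0xae→b10/s2 L1-HIT; vc=[18,26]
#12 0x129→b18/s2 VC-HIT; vc=[10,26]
#13 0xa4→b10/s2 VC-HIT; vc=[18,26]

SEQ = [MISS, L1-HIT, L1-HIT, MISS, L1-HIT, MISS, L1-HIT, L1-HIT, MISS, L1-HIT, VC-HIT, L1-HIT, VC-HIT, VC-HIT]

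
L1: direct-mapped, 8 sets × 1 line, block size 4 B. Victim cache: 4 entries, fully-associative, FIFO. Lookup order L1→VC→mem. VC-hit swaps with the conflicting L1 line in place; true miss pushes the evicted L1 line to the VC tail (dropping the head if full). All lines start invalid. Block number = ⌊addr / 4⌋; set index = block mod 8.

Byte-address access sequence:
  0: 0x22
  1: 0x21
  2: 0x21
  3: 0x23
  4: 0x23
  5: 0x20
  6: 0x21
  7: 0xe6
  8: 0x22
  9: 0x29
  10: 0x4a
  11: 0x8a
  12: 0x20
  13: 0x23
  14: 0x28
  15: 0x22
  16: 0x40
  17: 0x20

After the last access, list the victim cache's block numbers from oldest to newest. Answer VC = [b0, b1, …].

#0 0x22→b8/s0 MISS; vc=[]
#1 0x21→b8/s0 L1-HIT; vc=[]
#2 0x21→b8/s0 L1-HIT; vc=[]
#3 0x23→b8/s0 L1-HIT; vc=[]
#4 0x23→b8/s0 L1-HIT; vc=[]
#5 0x20→b8/s0 L1-HIT; vc=[]
#6 0x21→b8/s0 L1-HIT; vc=[]
#7 0xe6→b57/s1 MISS; vc=[]
#8 0x22→b8/s0 L1-HIT; vc=[]
#9 0x29→b10/s2 MISS; vc=[]
#10 0x4a→b18/s2 MISS; vc=[10]
#11 0x8a→b34/s2 MISS; vc=[10,18]
#12 0x20→b8/s0 L1-HIT; vc=[10,18]
#13 0x23→b8/s0 L1-HIT; vc=[10,18]
#14 0x28→b10/s2 VC-HIT; vc=[34,18]
#15 0x22→b8/s0 L1-HIT; vc=[34,18]
#16 0x40→b16/s0 MISS; vc=[34,18,8]
#17 0x20→b8/s0 VC-HIT; vc=[34,18,16]

VC = [34, 18, 16]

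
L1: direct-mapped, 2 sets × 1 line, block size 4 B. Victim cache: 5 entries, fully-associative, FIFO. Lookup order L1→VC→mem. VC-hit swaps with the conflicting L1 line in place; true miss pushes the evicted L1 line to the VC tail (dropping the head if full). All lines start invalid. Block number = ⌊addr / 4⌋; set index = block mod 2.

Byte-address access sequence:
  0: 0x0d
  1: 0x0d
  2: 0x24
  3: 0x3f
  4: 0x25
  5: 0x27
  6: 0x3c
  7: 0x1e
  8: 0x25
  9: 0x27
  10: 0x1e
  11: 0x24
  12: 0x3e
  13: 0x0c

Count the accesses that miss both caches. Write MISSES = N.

  [0] addr=0xd blk=3 s=1: MISS | VC []
  [1] addr=0xd blk=3 s=1: L1-HIT | VC []
  [2] addr=0x24 blk=9 s=1: MISS | VC [3]
  [3] addr=0x3f blk=15 s=1: MISS | VC [3, 9]
  [4] addr=0x25 blk=9 s=1: VC-HIT | VC [3, 15]
  [5] addr=0x27 blk=9 s=1: L1-HIT | VC [3, 15]
  [6] addr=0x3c blk=15 s=1: VC-HIT | VC [3, 9]
  [7] addr=0x1e blk=7 s=1: MISS | VC [3, 9, 15]
  [8] addr=0x25 blk=9 s=1: VC-HIT | VC [3, 7, 15]
  [9] addr=0x27 blk=9 s=1: L1-HIT | VC [3, 7, 15]
  [10] addr=0x1e blk=7 s=1: VC-HIT | VC [3, 9, 15]
  [11] addr=0x24 blk=9 s=1: VC-HIT | VC [3, 7, 15]
  [12] addr=0x3e blk=15 s=1: VC-HIT | VC [3, 7, 9]
  [13] addr=0xc blk=3 s=1: VC-HIT | VC [15, 7, 9]

MISSES = 4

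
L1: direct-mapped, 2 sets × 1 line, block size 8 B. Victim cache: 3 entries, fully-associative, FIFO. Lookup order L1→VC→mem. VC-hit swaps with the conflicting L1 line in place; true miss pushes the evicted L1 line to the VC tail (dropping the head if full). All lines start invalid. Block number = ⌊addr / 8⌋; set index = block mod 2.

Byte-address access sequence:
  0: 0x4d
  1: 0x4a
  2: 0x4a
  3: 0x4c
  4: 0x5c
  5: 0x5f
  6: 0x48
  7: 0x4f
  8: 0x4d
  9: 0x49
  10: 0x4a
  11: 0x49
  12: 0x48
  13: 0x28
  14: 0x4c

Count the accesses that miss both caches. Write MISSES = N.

MISSES = 3

  [0] addr=0x4d blk=9 s=1: MISS | VC []
  [1] addr=0x4a blk=9 s=1: L1-HIT | VC []
  [2] addr=0x4a blk=9 s=1: L1-HIT | VC []
  [3] addr=0x4c blk=9 s=1: L1-HIT | VC []
  [4] addr=0x5c blk=11 s=1: MISS | VC [9]
  [5] addr=0x5f blk=11 s=1: L1-HIT | VC [9]
  [6] addr=0x48 blk=9 s=1: VC-HIT | VC [11]
  [7] addr=0x4f blk=9 s=1: L1-HIT | VC [11]
  [8] addr=0x4d blk=9 s=1: L1-HIT | VC [11]
  [9] addr=0x49 blk=9 s=1: L1-HIT | VC [11]
  [10] addr=0x4a blk=9 s=1: L1-HIT | VC [11]
  [11] addr=0x49 blk=9 s=1: L1-HIT | VC [11]
  [12] addr=0x48 blk=9 s=1: L1-HIT | VC [11]
  [13] addr=0x28 blk=5 s=1: MISS | VC [11, 9]
  [14] addr=0x4c blk=9 s=1: VC-HIT | VC [11, 5]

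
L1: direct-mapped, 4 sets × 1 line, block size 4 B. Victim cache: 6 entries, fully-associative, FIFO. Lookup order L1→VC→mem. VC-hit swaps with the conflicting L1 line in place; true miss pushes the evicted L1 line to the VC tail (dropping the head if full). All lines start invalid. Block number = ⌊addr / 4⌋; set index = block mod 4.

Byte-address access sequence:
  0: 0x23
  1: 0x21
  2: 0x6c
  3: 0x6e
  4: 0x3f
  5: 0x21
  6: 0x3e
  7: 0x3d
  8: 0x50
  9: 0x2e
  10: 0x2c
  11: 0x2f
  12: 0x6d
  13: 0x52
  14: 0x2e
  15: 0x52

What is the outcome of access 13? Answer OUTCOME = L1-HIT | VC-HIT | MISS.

  [0] addr=0x23 blk=8 s=0: MISS | VC []
  [1] addr=0x21 blk=8 s=0: L1-HIT | VC []
  [2] addr=0x6c blk=27 s=3: MISS | VC []
  [3] addr=0x6e blk=27 s=3: L1-HIT | VC []
  [4] addr=0x3f blk=15 s=3: MISS | VC [27]
  [5] addr=0x21 blk=8 s=0: L1-HIT | VC [27]
  [6] addr=0x3e blk=15 s=3: L1-HIT | VC [27]
  [7] addr=0x3d blk=15 s=3: L1-HIT | VC [27]
  [8] addr=0x50 blk=20 s=0: MISS | VC [27, 8]
  [9] addr=0x2e blk=11 s=3: MISS | VC [27, 8, 15]
  [10] addr=0x2c blk=11 s=3: L1-HIT | VC [27, 8, 15]
  [11] addr=0x2f blk=11 s=3: L1-HIT | VC [27, 8, 15]
  [12] addr=0x6d blk=27 s=3: VC-HIT | VC [11, 8, 15]
  [13] addr=0x52 blk=20 s=0: L1-HIT | VC [11, 8, 15]
  [14] addr=0x2e blk=11 s=3: VC-HIT | VC [27, 8, 15]
  [15] addr=0x52 blk=20 s=0: L1-HIT | VC [27, 8, 15]

OUTCOME = L1-HIT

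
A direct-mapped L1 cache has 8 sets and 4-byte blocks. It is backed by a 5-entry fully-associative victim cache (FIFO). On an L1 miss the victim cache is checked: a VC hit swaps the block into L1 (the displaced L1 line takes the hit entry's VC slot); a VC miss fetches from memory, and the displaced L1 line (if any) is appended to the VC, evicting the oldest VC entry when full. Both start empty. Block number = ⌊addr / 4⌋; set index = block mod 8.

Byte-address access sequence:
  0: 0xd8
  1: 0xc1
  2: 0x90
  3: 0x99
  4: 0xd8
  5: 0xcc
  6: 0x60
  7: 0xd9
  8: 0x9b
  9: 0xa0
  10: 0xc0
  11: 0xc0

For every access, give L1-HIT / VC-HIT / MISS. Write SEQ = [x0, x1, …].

SEQ = [MISS, MISS, MISS, MISS, VC-HIT, MISS, MISS, L1-HIT, VC-HIT, MISS, VC-HIT, L1-HIT]

  [0] addr=0xd8 blk=54 s=6: MISS | VC []
  [1] addr=0xc1 blk=48 s=0: MISS | VC []
  [2] addr=0x90 blk=36 s=4: MISS | VC []
  [3] addr=0x99 blk=38 s=6: MISS | VC [54]
  [4] addr=0xd8 blk=54 s=6: VC-HIT | VC [38]
  [5] addr=0xcc blk=51 s=3: MISS | VC [38]
  [6] addr=0x60 blk=24 s=0: MISS | VC [38, 48]
  [7] addr=0xd9 blk=54 s=6: L1-HIT | VC [38, 48]
  [8] addr=0x9b blk=38 s=6: VC-HIT | VC [54, 48]
  [9] addr=0xa0 blk=40 s=0: MISS | VC [54, 48, 24]
  [10] addr=0xc0 blk=48 s=0: VC-HIT | VC [54, 40, 24]
  [11] addr=0xc0 blk=48 s=0: L1-HIT | VC [54, 40, 24]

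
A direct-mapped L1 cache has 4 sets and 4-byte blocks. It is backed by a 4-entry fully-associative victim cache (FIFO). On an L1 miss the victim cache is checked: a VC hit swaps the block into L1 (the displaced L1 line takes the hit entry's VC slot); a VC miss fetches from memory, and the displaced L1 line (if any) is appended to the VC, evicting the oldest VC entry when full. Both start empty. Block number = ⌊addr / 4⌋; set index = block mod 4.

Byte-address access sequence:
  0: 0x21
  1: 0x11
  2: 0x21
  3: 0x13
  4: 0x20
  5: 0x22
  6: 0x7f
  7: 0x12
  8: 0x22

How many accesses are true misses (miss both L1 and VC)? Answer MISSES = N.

MISSES = 3

  [0] addr=0x21 blk=8 s=0: MISS | VC []
  [1] addr=0x11 blk=4 s=0: MISS | VC [8]
  [2] addr=0x21 blk=8 s=0: VC-HIT | VC [4]
  [3] addr=0x13 blk=4 s=0: VC-HIT | VC [8]
  [4] addr=0x20 blk=8 s=0: VC-HIT | VC [4]
  [5] addr=0x22 blk=8 s=0: L1-HIT | VC [4]
  [6] addr=0x7f blk=31 s=3: MISS | VC [4]
  [7] addr=0x12 blk=4 s=0: VC-HIT | VC [8]
  [8] addr=0x22 blk=8 s=0: VC-HIT | VC [4]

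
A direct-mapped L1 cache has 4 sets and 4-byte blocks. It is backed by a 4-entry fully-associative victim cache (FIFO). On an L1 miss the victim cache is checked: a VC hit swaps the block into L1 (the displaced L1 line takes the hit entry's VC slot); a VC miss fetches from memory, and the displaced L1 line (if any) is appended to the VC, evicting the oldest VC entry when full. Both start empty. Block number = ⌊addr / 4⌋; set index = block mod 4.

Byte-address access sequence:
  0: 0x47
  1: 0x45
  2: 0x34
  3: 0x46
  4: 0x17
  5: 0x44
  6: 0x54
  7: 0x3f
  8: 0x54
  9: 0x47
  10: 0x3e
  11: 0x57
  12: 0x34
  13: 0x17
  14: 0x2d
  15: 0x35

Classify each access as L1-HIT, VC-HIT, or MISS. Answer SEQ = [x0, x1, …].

SEQ = [MISS, L1-HIT, MISS, VC-HIT, MISS, VC-HIT, MISS, MISS, L1-HIT, VC-HIT, L1-HIT, VC-HIT, VC-HIT, VC-HIT, MISS, VC-HIT]

  [0] addr=0x47 blk=17 s=1: MISS | VC []
  [1] addr=0x45 blk=17 s=1: L1-HIT | VC []
  [2] addr=0x34 blk=13 s=1: MISS | VC [17]
  [3] addr=0x46 blk=17 s=1: VC-HIT | VC [13]
  [4] addr=0x17 blk=5 s=1: MISS | VC [13, 17]
  [5] addr=0x44 blk=17 s=1: VC-HIT | VC [13, 5]
  [6] addr=0x54 blk=21 s=1: MISS | VC [13, 5, 17]
  [7] addr=0x3f blk=15 s=3: MISS | VC [13, 5, 17]
  [8] addr=0x54 blk=21 s=1: L1-HIT | VC [13, 5, 17]
  [9] addr=0x47 blk=17 s=1: VC-HIT | VC [13, 5, 21]
  [10] addr=0x3e blk=15 s=3: L1-HIT | VC [13, 5, 21]
  [11] addr=0x57 blk=21 s=1: VC-HIT | VC [13, 5, 17]
  [12] addr=0x34 blk=13 s=1: VC-HIT | VC [21, 5, 17]
  [13] addr=0x17 blk=5 s=1: VC-HIT | VC [21, 13, 17]
  [14] addr=0x2d blk=11 s=3: MISS | VC [21, 13, 17, 15]
  [15] addr=0x35 blk=13 s=1: VC-HIT | VC [21, 5, 17, 15]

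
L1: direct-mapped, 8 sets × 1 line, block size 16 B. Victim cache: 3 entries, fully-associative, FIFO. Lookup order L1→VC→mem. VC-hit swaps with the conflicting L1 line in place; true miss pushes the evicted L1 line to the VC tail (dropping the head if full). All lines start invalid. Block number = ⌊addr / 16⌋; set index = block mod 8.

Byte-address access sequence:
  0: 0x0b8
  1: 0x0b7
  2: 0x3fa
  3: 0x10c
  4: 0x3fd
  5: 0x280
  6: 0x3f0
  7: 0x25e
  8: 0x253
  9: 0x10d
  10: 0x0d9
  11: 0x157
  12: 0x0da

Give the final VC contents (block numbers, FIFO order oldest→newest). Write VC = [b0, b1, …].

  [0] addr=0xb8 blk=11 s=3: MISS | VC []
  [1] addr=0xb7 blk=11 s=3: L1-HIT | VC []
  [2] addr=0x3fa blk=63 s=7: MISS | VC []
  [3] addr=0x10c blk=16 s=0: MISS | VC []
  [4] addr=0x3fd blk=63 s=7: L1-HIT | VC []
  [5] addr=0x280 blk=40 s=0: MISS | VC [16]
  [6] addr=0x3f0 blk=63 s=7: L1-HIT | VC [16]
  [7] addr=0x25e blk=37 s=5: MISS | VC [16]
  [8] addr=0x253 blk=37 s=5: L1-HIT | VC [16]
  [9] addr=0x10d blk=16 s=0: VC-HIT | VC [40]
  [10] addr=0xd9 blk=13 s=5: MISS | VC [40, 37]
  [11] addr=0x157 blk=21 s=5: MISS | VC [40, 37, 13]
  [12] addr=0xda blk=13 s=5: VC-HIT | VC [40, 37, 21]

VC = [40, 37, 21]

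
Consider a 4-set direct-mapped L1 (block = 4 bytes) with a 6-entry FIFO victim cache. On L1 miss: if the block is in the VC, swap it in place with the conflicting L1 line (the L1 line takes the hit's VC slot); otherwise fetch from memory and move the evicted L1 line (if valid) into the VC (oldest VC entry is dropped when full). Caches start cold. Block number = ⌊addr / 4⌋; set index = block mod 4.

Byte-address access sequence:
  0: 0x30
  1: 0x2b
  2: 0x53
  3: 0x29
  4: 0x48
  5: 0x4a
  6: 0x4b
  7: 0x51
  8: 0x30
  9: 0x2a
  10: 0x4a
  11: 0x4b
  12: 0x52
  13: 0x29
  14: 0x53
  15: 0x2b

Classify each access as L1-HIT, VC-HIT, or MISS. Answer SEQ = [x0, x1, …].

SEQ = [MISS, MISS, MISS, L1-HIT, MISS, L1-HIT, L1-HIT, L1-HIT, VC-HIT, VC-HIT, VC-HIT, L1-HIT, VC-HIT, VC-HIT, L1-HIT, L1-HIT]

0: 0x30 (blk 12, set 0) → MISS  vc=[]
1: 0x2b (blk 10, set 2) → MISS  vc=[]
2: 0x53 (blk 20, set 0) → MISS  vc=[12]
3: 0x29 (blk 10, set 2) → L1-HIT  vc=[12]
4: 0x48 (blk 18, set 2) → MISS  vc=[12, 10]
5: 0x4a (blk 18, set 2) → L1-HIT  vc=[12, 10]
6: 0x4b (blk 18, set 2) → L1-HIT  vc=[12, 10]
7: 0x51 (blk 20, set 0) → L1-HIT  vc=[12, 10]
8: 0x30 (blk 12, set 0) → VC-HIT  vc=[20, 10]
9: 0x2a (blk 10, set 2) → VC-HIT  vc=[20, 18]
10: 0x4a (blk 18, set 2) → VC-HIT  vc=[20, 10]
11: 0x4b (blk 18, set 2) → L1-HIT  vc=[20, 10]
12: 0x52 (blk 20, set 0) → VC-HIT  vc=[12, 10]
13: 0x29 (blk 10, set 2) → VC-HIT  vc=[12, 18]
14: 0x53 (blk 20, set 0) → L1-HIT  vc=[12, 18]
15: 0x2b (blk 10, set 2) → L1-HIT  vc=[12, 18]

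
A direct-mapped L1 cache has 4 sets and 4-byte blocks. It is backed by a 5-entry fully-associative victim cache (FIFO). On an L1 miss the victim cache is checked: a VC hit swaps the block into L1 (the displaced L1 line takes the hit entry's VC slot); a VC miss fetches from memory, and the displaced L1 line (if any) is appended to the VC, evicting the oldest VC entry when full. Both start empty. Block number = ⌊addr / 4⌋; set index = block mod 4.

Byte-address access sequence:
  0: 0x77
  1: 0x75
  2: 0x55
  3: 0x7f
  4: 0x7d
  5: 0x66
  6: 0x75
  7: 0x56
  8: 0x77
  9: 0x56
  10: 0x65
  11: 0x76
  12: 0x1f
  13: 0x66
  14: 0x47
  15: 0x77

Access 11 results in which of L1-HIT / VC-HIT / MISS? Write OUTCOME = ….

  [0] addr=0x77 blk=29 s=1: MISS | VC []
  [1] addr=0x75 blk=29 s=1: L1-HIT | VC []
  [2] addr=0x55 blk=21 s=1: MISS | VC [29]
  [3] addr=0x7f blk=31 s=3: MISS | VC [29]
  [4] addr=0x7d blk=31 s=3: L1-HIT | VC [29]
  [5] addr=0x66 blk=25 s=1: MISS | VC [29, 21]
  [6] addr=0x75 blk=29 s=1: VC-HIT | VC [25, 21]
  [7] addr=0x56 blk=21 s=1: VC-HIT | VC [25, 29]
  [8] addr=0x77 blk=29 s=1: VC-HIT | VC [25, 21]
  [9] addr=0x56 blk=21 s=1: VC-HIT | VC [25, 29]
  [10] addr=0x65 blk=25 s=1: VC-HIT | VC [21, 29]
  [11] addr=0x76 blk=29 s=1: VC-HIT | VC [21, 25]
  [12] addr=0x1f blk=7 s=3: MISS | VC [21, 25, 31]
  [13] addr=0x66 blk=25 s=1: VC-HIT | VC [21, 29, 31]
  [14] addr=0x47 blk=17 s=1: MISS | VC [21, 29, 31, 25]
  [15] addr=0x77 blk=29 s=1: VC-HIT | VC [21, 17, 31, 25]

OUTCOME = VC-HIT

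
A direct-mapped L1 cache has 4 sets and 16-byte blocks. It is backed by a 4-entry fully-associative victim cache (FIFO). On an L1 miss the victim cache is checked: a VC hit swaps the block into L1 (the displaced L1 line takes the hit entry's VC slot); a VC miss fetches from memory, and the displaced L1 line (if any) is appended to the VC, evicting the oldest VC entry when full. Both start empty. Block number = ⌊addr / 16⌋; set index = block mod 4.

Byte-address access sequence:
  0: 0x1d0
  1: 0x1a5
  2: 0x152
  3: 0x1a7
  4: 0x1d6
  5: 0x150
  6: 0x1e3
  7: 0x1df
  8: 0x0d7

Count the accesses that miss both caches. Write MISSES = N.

#0 0x1d0→b29/s1 MISS; vc=[]
#1 0x1a5→b26/s2 MISS; vc=[]
#2 0x152→b21/s1 MISS; vc=[29]
#3 0x1a7→b26/s2 L1-HIT; vc=[29]
#4 0x1d6→b29/s1 VC-HIT; vc=[21]
#5 0x150→b21/s1 VC-HIT; vc=[29]
#6 0x1e3→b30/s2 MISS; vc=[29,26]
#7 0x1df→b29/s1 VC-HIT; vc=[21,26]
#8 0xd7→b13/s1 MISS; vc=[21,26,29]

MISSES = 5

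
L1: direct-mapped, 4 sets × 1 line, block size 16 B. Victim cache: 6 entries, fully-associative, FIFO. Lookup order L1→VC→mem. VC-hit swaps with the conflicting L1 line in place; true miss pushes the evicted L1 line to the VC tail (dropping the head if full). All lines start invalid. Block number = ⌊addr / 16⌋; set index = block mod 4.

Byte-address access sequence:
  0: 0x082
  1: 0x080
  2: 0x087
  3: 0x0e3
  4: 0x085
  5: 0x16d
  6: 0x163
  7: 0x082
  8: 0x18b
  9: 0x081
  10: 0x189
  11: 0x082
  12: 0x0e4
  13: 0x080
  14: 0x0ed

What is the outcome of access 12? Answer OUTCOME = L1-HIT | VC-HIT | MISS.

#0 0x82→b8/s0 MISS; vc=[]
#1 0x80→b8/s0 L1-HIT; vc=[]
#2 0x87→b8/s0 L1-HIT; vc=[]
#3 0xe3→b14/s2 MISS; vc=[]
#4 0x85→b8/s0 L1-HIT; vc=[]
#5 0x16d→b22/s2 MISS; vc=[14]
#6 0x163→b22/s2 L1-HIT; vc=[14]
#7 0x82→b8/s0 L1-HIT; vc=[14]
#8 0x18b→b24/s0 MISS; vc=[14,8]
#9 0x81→b8/s0 VC-HIT; vc=[14,24]
#10 0x189→b24/s0 VC-HIT; vc=[14,8]
#11 0x82→b8/s0 VC-HIT; vc=[14,24]
#12 0xe4→b14/s2 VC-HIT; vc=[22,24]
#13 0x80→b8/s0 L1-HIT; vc=[22,24]
#14 0xed→b14/s2 L1-HIT; vc=[22,24]

OUTCOME = VC-HIT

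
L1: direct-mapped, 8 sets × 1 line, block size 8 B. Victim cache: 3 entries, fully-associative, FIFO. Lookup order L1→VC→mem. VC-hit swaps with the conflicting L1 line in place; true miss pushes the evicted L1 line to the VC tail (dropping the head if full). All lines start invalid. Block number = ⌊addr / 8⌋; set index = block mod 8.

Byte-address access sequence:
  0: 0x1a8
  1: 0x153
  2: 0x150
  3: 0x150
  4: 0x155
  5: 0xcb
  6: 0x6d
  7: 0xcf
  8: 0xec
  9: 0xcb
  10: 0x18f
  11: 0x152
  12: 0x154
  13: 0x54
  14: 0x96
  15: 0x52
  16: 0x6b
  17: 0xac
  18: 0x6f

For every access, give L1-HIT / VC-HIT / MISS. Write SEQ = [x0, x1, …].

SEQ = [MISS, MISS, L1-HIT, L1-HIT, L1-HIT, MISS, MISS, L1-HIT, MISS, L1-HIT, MISS, L1-HIT, L1-HIT, MISS, MISS, VC-HIT, MISS, MISS, VC-HIT]

  [0] addr=0x1a8 blk=53 s=5: MISS | VC []
  [1] addr=0x153 blk=42 s=2: MISS | VC []
  [2] addr=0x150 blk=42 s=2: L1-HIT | VC []
  [3] addr=0x150 blk=42 s=2: L1-HIT | VC []
  [4] addr=0x155 blk=42 s=2: L1-HIT | VC []
  [5] addr=0xcb blk=25 s=1: MISS | VC []
  [6] addr=0x6d blk=13 s=5: MISS | VC [53]
  [7] addr=0xcf blk=25 s=1: L1-HIT | VC [53]
  [8] addr=0xec blk=29 s=5: MISS | VC [53, 13]
  [9] addr=0xcb blk=25 s=1: L1-HIT | VC [53, 13]
  [10] addr=0x18f blk=49 s=1: MISS | VC [53, 13, 25]
  [11] addr=0x152 blk=42 s=2: L1-HIT | VC [53, 13, 25]
  [12] addr=0x154 blk=42 s=2: L1-HIT | VC [53, 13, 25]
  [13] addr=0x54 blk=10 s=2: MISS | VC [13, 25, 42]
  [14] addr=0x96 blk=18 s=2: MISS | VC [25, 42, 10]
  [15] addr=0x52 blk=10 s=2: VC-HIT | VC [25, 42, 18]
  [16] addr=0x6b blk=13 s=5: MISS | VC [42, 18, 29]
  [17] addr=0xac blk=21 s=5: MISS | VC [18, 29, 13]
  [18] addr=0x6f blk=13 s=5: VC-HIT | VC [18, 29, 21]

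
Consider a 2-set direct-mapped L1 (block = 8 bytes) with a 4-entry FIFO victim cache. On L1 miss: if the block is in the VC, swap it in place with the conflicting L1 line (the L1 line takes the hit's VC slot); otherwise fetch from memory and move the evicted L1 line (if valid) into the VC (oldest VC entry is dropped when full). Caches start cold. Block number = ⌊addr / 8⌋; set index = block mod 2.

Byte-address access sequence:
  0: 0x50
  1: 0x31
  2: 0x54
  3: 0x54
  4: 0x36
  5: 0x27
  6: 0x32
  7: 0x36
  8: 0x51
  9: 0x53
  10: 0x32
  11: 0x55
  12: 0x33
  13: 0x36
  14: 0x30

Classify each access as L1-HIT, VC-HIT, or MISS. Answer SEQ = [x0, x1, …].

#0 0x50→b10/s0 MISS; vc=[]
#1 0x31→b6/s0 MISS; vc=[10]
#2 0x54→b10/s0 VC-HIT; vc=[6]
#3 0x54→b10/s0 L1-HIT; vc=[6]
#4 0x36→b6/s0 VC-HIT; vc=[10]
#5 0x27→b4/s0 MISS; vc=[10,6]
#6 0x32→b6/s0 VC-HIT; vc=[10,4]
#7 0x36→b6/s0 L1-HIT; vc=[10,4]
#8 0x51→b10/s0 VC-HIT; vc=[6,4]
#9 0x53→b10/s0 L1-HIT; vc=[6,4]
#10 0x32→b6/s0 VC-HIT; vc=[10,4]
#11 0x55→b10/s0 VC-HIT; vc=[6,4]
#12 0x33→b6/s0 VC-HIT; vc=[10,4]
#13 0x36→b6/s0 L1-HIT; vc=[10,4]
#14 0x30→b6/s0 L1-HIT; vc=[10,4]

SEQ = [MISS, MISS, VC-HIT, L1-HIT, VC-HIT, MISS, VC-HIT, L1-HIT, VC-HIT, L1-HIT, VC-HIT, VC-HIT, VC-HIT, L1-HIT, L1-HIT]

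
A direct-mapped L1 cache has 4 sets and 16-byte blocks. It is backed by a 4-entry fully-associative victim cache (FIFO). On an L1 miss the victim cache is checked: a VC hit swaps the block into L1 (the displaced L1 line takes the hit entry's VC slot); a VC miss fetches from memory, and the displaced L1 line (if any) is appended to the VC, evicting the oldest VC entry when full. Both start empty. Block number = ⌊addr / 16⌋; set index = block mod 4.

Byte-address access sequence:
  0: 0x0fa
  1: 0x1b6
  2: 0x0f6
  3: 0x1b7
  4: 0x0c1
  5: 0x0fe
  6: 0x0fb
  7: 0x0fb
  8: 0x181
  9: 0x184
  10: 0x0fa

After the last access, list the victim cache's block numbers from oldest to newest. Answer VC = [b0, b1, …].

VC = [27, 12]

#0 0xfa→b15/s3 MISS; vc=[]
#1 0x1b6→b27/s3 MISS; vc=[15]
#2 0xf6→b15/s3 VC-HIT; vc=[27]
#3 0x1b7→b27/s3 VC-HIT; vc=[15]
#4 0xc1→b12/s0 MISS; vc=[15]
#5 0xfe→b15/s3 VC-HIT; vc=[27]
#6 0xfb→b15/s3 L1-HIT; vc=[27]
#7 0xfb→b15/s3 L1-HIT; vc=[27]
#8 0x181→b24/s0 MISS; vc=[27,12]
#9 0x184→b24/s0 L1-HIT; vc=[27,12]
#10 0xfa→b15/s3 L1-HIT; vc=[27,12]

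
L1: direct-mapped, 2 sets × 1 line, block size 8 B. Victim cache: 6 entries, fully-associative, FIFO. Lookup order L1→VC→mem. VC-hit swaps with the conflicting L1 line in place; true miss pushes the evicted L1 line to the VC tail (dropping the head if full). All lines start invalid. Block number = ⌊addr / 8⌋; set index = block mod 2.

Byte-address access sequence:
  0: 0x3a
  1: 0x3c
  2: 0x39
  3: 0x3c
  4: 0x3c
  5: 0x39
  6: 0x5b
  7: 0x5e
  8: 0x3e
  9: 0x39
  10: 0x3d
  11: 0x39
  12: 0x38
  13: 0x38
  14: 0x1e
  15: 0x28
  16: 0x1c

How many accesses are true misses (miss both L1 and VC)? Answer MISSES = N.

#0 0x3a→b7/s1 MISS; vc=[]
#1 0x3c→b7/s1 L1-HIT; vc=[]
#2 0x39→b7/s1 L1-HIT; vc=[]
#3 0x3c→b7/s1 L1-HIT; vc=[]
#4 0x3c→b7/s1 L1-HIT; vc=[]
#5 0x39→b7/s1 L1-HIT; vc=[]
#6 0x5b→b11/s1 MISS; vc=[7]
#7 0x5e→b11/s1 L1-HIT; vc=[7]
#8 0x3e→b7/s1 VC-HIT; vc=[11]
#9 0x39→b7/s1 L1-HIT; vc=[11]
#10 0x3d→b7/s1 L1-HIT; vc=[11]
#11 0x39→b7/s1 L1-HIT; vc=[11]
#12 0x38→b7/s1 L1-HIT; vc=[11]
#13 0x38→b7/s1 L1-HIT; vc=[11]
#14 0x1e→b3/s1 MISS; vc=[11,7]
#15 0x28→b5/s1 MISS; vc=[11,7,3]
#16 0x1c→b3/s1 VC-HIT; vc=[11,7,5]

MISSES = 4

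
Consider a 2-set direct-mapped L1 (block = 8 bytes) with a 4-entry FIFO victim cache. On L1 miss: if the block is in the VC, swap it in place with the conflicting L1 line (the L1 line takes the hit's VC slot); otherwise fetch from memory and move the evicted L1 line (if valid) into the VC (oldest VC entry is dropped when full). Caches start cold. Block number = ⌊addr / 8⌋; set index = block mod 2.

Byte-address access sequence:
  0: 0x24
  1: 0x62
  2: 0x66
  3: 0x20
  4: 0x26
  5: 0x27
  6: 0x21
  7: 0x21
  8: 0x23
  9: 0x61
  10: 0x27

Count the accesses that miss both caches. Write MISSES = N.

0: 0x24 (blk 4, set 0) → MISS  vc=[]
1: 0x62 (blk 12, set 0) → MISS  vc=[4]
2: 0x66 (blk 12, set 0) → L1-HIT  vc=[4]
3: 0x20 (blk 4, set 0) → VC-HIT  vc=[12]
4: 0x26 (blk 4, set 0) → L1-HIT  vc=[12]
5: 0x27 (blk 4, set 0) → L1-HIT  vc=[12]
6: 0x21 (blk 4, set 0) → L1-HIT  vc=[12]
7: 0x21 (blk 4, set 0) → L1-HIT  vc=[12]
8: 0x23 (blk 4, set 0) → L1-HIT  vc=[12]
9: 0x61 (blk 12, set 0) → VC-HIT  vc=[4]
10: 0x27 (blk 4, set 0) → VC-HIT  vc=[12]

MISSES = 2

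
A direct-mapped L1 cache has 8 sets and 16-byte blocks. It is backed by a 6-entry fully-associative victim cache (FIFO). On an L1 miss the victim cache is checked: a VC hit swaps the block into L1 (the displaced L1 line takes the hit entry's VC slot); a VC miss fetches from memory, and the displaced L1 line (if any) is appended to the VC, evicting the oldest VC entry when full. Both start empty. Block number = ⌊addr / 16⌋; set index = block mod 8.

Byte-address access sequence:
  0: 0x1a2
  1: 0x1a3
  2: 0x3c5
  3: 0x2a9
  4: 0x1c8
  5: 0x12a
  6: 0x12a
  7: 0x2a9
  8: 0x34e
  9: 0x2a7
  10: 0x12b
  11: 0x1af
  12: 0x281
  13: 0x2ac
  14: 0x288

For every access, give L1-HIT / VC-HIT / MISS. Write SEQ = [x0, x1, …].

SEQ = [MISS, L1-HIT, MISS, MISS, MISS, MISS, L1-HIT, VC-HIT, MISS, L1-HIT, VC-HIT, VC-HIT, MISS, VC-HIT, L1-HIT]

0: 0x1a2 (blk 26, set 2) → MISS  vc=[]
1: 0x1a3 (blk 26, set 2) → L1-HIT  vc=[]
2: 0x3c5 (blk 60, set 4) → MISS  vc=[]
3: 0x2a9 (blk 42, set 2) → MISS  vc=[26]
4: 0x1c8 (blk 28, set 4) → MISS  vc=[26, 60]
5: 0x12a (blk 18, set 2) → MISS  vc=[26, 60, 42]
6: 0x12a (blk 18, set 2) → L1-HIT  vc=[26, 60, 42]
7: 0x2a9 (blk 42, set 2) → VC-HIT  vc=[26, 60, 18]
8: 0x34e (blk 52, set 4) → MISS  vc=[26, 60, 18, 28]
9: 0x2a7 (blk 42, set 2) → L1-HIT  vc=[26, 60, 18, 28]
10: 0x12b (blk 18, set 2) → VC-HIT  vc=[26, 60, 42, 28]
11: 0x1af (blk 26, set 2) → VC-HIT  vc=[18, 60, 42, 28]
12: 0x281 (blk 40, set 0) → MISS  vc=[18, 60, 42, 28]
13: 0x2ac (blk 42, set 2) → VC-HIT  vc=[18, 60, 26, 28]
14: 0x288 (blk 40, set 0) → L1-HIT  vc=[18, 60, 26, 28]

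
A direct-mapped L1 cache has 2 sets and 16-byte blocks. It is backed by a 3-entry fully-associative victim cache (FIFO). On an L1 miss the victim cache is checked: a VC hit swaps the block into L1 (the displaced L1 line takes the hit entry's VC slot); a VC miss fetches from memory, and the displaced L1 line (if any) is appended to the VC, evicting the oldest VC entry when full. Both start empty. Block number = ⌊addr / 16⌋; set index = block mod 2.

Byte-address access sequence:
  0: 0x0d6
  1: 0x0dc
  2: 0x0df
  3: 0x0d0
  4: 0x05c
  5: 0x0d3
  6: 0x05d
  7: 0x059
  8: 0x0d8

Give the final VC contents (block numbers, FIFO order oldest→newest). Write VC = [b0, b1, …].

VC = [5]

  [0] addr=0xd6 blk=13 s=1: MISS | VC []
  [1] addr=0xdc blk=13 s=1: L1-HIT | VC []
  [2] addr=0xdf blk=13 s=1: L1-HIT | VC []
  [3] addr=0xd0 blk=13 s=1: L1-HIT | VC []
  [4] addr=0x5c blk=5 s=1: MISS | VC [13]
  [5] addr=0xd3 blk=13 s=1: VC-HIT | VC [5]
  [6] addr=0x5d blk=5 s=1: VC-HIT | VC [13]
  [7] addr=0x59 blk=5 s=1: L1-HIT | VC [13]
  [8] addr=0xd8 blk=13 s=1: VC-HIT | VC [5]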